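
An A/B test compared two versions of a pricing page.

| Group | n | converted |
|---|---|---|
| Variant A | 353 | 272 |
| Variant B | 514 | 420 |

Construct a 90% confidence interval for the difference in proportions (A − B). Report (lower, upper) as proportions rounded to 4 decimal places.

p̂₁ = 272/353 = 0.7705 and p̂₂ = 420/514 = 0.8171.
SE₁ = √(p̂₁(1−p̂₁)/n₁) = √(0.7705·0.2295/353) = 0.02238; SE₂ = √(0.8171·0.1829/514) = 0.01705.
Independent samples: SE of the difference = √(SE₁² + SE₂²) = √(0.0005008644 + 0.0002907025) = 0.02813.
z* for 90% confidence is 1.645, so the margin of error is 1.645 × 0.02813 = 0.04627.
Point estimate p̂₁ − p̂₂ = 0.7705 − 0.8171 = -0.0466.
-0.0466 ± 0.04627 → (-0.0929, -0.0003).

(-0.0929, -0.0003)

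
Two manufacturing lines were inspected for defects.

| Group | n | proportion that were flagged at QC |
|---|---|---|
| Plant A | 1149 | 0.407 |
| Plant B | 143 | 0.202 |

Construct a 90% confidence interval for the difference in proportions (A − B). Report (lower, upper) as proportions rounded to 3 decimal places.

The two standard errors are √(0.4070×0.5930/1149) = 0.01449 and √(0.2020×0.7980/143) = 0.03357.
Because the samples are independent, SE_diff = √(0.01449² + 0.03357²) = 0.03656.
Using z* = 1.645 for 90%, ME = 1.645 × 0.03656 = 0.06014.
p̂₁ − p̂₂ = 0.2050; interval 0.2050 ± 0.06014 gives (0.145, 0.265).

(0.145, 0.265)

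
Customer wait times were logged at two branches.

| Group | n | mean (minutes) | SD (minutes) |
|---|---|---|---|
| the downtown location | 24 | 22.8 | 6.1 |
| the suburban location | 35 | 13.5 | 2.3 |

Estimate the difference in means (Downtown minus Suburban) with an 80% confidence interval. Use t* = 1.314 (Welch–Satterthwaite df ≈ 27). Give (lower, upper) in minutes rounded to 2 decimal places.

(7.59, 11.01)

Per-group SEs: s₁/√n₁ = 6.1/√24 = 1.2452, s₂/√n₂ = 2.3/√35 = 0.3888.
Unpooled SE of the difference: √(1.55052304 + 0.15116544) = 1.3045.
Margin of error = t* · SE = 1.314 × 1.3045 = 1.7141.
x̄₁ − x̄₂ = 22.8 − 13.5 = 9.3000.
CI: 9.3000 ± 1.7141 = (7.59, 11.01).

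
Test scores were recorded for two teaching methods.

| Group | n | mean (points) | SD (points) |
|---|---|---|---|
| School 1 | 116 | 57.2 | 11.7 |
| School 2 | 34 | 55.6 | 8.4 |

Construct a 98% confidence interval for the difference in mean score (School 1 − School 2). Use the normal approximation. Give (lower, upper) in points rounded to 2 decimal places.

(-2.60, 5.80)

SE₁ = s₁/√n₁ = 11.7/√116 = 1.0863; SE₂ = 8.4/√34 = 1.4406.
Independent samples, unequal variances: SE_diff = √(SE₁² + SE₂²) = √(1.18004769 + 2.07532836) = 1.8043.
z* = 2.326, so margin of error = 2.326 × 1.8043 = 4.1968.
Difference in means = 57.2 − 55.6 = 1.6000.
1.6000 ± 4.1968 → (-2.60, 5.80).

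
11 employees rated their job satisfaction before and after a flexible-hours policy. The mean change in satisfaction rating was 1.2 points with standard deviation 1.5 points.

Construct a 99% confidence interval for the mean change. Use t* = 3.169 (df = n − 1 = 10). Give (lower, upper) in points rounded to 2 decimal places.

Paired design: SE = s_d/√n = 1.5/√11 = 0.4523.
t* = 3.169; margin of error = 3.169 × 0.4523 = 1.4333.
1.2 ± 1.4333 → (-0.23, 2.63).

(-0.23, 2.63)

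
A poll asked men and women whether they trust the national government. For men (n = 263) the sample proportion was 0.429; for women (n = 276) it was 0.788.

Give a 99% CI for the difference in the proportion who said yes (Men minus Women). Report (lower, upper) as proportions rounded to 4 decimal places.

Each SE is √(p̂(1−p̂)/n): √(0.4290·0.5710/263) = 0.03052 and √(0.7880·0.2120/276) = 0.02460.
SE(p̂₁ − p̂₂) = √(SE₁² + SE₂²) = √(0.0009314704 + 0.00060516) = 0.03920, since the two samples are independent.
At 99% confidence z* = 2.576; margin = 2.576 × 0.03920 = 0.10098.
The difference is 0.4290 − 0.7880 = -0.3590, so the interval is -0.3590 ± 0.10098 = (-0.4600, -0.2580).

(-0.4600, -0.2580)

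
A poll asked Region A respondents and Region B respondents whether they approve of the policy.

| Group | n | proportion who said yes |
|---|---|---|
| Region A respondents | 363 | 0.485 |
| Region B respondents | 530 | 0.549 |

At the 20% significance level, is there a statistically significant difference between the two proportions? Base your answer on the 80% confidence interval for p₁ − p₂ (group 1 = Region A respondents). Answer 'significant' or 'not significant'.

significant

SE₁ = √(p̂₁(1−p̂₁)/n₁) = √(0.4850·0.5150/363) = 0.02623; SE₂ = √(0.5490·0.4510/530) = 0.02161.
Independent samples: SE of the difference = √(SE₁² + SE₂²) = √(0.0006880129 + 0.0004669921) = 0.03399.
z* for 80% confidence is 1.282, so the margin of error is 1.282 × 0.03399 = 0.04358.
Point estimate p̂₁ − p̂₂ = 0.4850 − 0.5490 = -0.0640.
-0.0640 ± 0.04358 → (-0.10758, -0.02042).
The interval (-0.10758, -0.02042) does not contain 0, so the difference is significant.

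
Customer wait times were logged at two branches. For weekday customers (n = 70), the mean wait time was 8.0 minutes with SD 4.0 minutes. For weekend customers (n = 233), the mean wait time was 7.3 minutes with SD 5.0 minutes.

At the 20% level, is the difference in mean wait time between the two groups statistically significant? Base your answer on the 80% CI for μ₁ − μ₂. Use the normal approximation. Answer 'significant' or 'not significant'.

Per-group SEs: s₁/√n₁ = 4.0/√70 = 0.4781, s₂/√n₂ = 5.0/√233 = 0.3276.
Unpooled SE of the difference: √(0.22857961 + 0.10732176) = 0.5796.
Margin of error = z* · SE = 1.282 × 0.5796 = 0.7430.
x̄₁ − x̄₂ = 8.0 − 7.3 = 0.7000.
CI: 0.7000 ± 0.7430 = (-0.0430, 1.4430).
The interval (-0.0430, 1.4430) contains 0, so the difference is not significant.

not significant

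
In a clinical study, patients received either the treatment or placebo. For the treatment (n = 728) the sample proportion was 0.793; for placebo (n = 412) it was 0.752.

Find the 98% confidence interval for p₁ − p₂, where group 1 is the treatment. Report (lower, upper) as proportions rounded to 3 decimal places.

Each SE is √(p̂(1−p̂)/n): √(0.7930·0.2070/728) = 0.01502 and √(0.7520·0.2480/412) = 0.02128.
SE(p̂₁ − p̂₂) = √(SE₁² + SE₂²) = √(0.0002256004 + 0.0004528384) = 0.02605, since the two samples are independent.
At 98% confidence z* = 2.326; margin = 2.326 × 0.02605 = 0.06059.
The difference is 0.7930 − 0.7520 = 0.0410, so the interval is 0.0410 ± 0.06059 = (-0.020, 0.102).

(-0.020, 0.102)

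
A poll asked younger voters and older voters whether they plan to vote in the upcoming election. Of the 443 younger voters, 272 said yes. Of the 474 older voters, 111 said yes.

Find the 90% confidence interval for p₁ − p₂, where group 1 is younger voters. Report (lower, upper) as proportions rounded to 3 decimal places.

(0.330, 0.430)

p̂₁ = 272/443 = 0.6140 and p̂₂ = 111/474 = 0.2342.
SE₁ = √(p̂₁(1−p̂₁)/n₁) = √(0.6140·0.3860/443) = 0.02313; SE₂ = √(0.2342·0.7658/474) = 0.01945.
Independent samples: SE of the difference = √(SE₁² + SE₂²) = √(0.0005349969 + 0.0003783025) = 0.03022.
z* for 90% confidence is 1.645, so the margin of error is 1.645 × 0.03022 = 0.04971.
Point estimate p̂₁ − p̂₂ = 0.6140 − 0.2342 = 0.3798.
0.3798 ± 0.04971 → (0.330, 0.430).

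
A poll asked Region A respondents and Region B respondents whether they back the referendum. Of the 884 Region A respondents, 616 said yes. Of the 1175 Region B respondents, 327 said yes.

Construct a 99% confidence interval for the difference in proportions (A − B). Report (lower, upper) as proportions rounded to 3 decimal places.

p̂₁ = 616/884 = 0.6968 and p̂₂ = 327/1175 = 0.2783.
SE₁ = √(p̂₁(1−p̂₁)/n₁) = √(0.6968·0.3032/884) = 0.01546; SE₂ = √(0.2783·0.7217/1175) = 0.01307.
Independent samples: SE of the difference = √(SE₁² + SE₂²) = √(0.0002390116 + 0.0001708249) = 0.02024.
z* for 99% confidence is 2.576, so the margin of error is 2.576 × 0.02024 = 0.05214.
Point estimate p̂₁ − p̂₂ = 0.6968 − 0.2783 = 0.4185.
0.4185 ± 0.05214 → (0.366, 0.471).

(0.366, 0.471)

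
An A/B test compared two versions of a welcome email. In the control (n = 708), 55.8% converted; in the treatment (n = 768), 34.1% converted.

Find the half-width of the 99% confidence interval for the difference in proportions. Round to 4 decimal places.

0.0652

SE₁ = √(p̂₁(1−p̂₁)/n₁) = √(0.5580·0.4420/708) = 0.01866; SE₂ = √(0.3410·0.6590/768) = 0.01711.
Independent samples: SE of the difference = √(SE₁² + SE₂²) = √(0.0003481956 + 0.0002927521) = 0.02532.
z* for 99% confidence is 2.576, so the margin of error is 2.576 × 0.02532 = 0.06522.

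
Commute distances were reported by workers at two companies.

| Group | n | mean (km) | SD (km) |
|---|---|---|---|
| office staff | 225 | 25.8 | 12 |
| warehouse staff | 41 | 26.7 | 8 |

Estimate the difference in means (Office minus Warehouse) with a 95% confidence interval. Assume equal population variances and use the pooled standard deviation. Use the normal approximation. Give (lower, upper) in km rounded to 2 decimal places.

(-4.72, 2.92)

Pooled variance s_p² = [224·12² + 40·8²] / (225+41−2) = 131.8788, so s_p = 11.4838.
SE_diff = s_p·√(1/n₁ + 1/n₂) = 11.4838·√(1/225 + 1/41) = 1.9500.
z* = 1.960; margin = 1.960 × 1.9500 = 3.8220.
Difference = 25.8 − 26.7 = -0.9000.
-0.9000 ± 3.8220 → (-4.72, 2.92).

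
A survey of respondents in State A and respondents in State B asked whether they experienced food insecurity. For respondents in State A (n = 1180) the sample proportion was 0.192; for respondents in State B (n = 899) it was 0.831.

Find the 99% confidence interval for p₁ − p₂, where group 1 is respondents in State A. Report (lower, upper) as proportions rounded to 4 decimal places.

Each SE is √(p̂(1−p̂)/n): √(0.1920·0.8080/1180) = 0.01147 and √(0.8310·0.1690/899) = 0.01250.
SE(p̂₁ − p̂₂) = √(SE₁² + SE₂²) = √(0.0001315609 + 0.00015625) = 0.01696, since the two samples are independent.
At 99% confidence z* = 2.576; margin = 2.576 × 0.01696 = 0.04369.
The difference is 0.1920 − 0.8310 = -0.6390, so the interval is -0.6390 ± 0.04369 = (-0.6827, -0.5953).

(-0.6827, -0.5953)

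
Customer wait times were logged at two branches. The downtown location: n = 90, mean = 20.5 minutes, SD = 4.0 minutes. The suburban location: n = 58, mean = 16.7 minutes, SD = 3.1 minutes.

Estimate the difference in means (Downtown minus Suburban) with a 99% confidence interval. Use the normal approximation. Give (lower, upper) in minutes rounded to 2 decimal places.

(2.29, 5.31)

Per-group SEs: s₁/√n₁ = 4.0/√90 = 0.4216, s₂/√n₂ = 3.1/√58 = 0.4070.
Unpooled SE of the difference: √(0.17774656 + 0.165649) = 0.5860.
Margin of error = z* · SE = 2.576 × 0.5860 = 1.5095.
x̄₁ − x̄₂ = 20.5 − 16.7 = 3.8000.
CI: 3.8000 ± 1.5095 = (2.29, 5.31).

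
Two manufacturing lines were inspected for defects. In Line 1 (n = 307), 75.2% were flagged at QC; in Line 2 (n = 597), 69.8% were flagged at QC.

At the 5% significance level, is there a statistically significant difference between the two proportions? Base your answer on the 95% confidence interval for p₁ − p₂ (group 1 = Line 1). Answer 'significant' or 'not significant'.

SE₁ = √(p̂₁(1−p̂₁)/n₁) = √(0.7520·0.2480/307) = 0.02465; SE₂ = √(0.6980·0.3020/597) = 0.01879.
Independent samples: SE of the difference = √(SE₁² + SE₂²) = √(0.0006076225 + 0.0003530641) = 0.03099.
z* for 95% confidence is 1.960, so the margin of error is 1.960 × 0.03099 = 0.06074.
Point estimate p̂₁ − p̂₂ = 0.7520 − 0.6980 = 0.0540.
0.0540 ± 0.06074 → (-0.00674, 0.11474).
The interval (-0.00674, 0.11474) contains 0, so the difference is not significant.

not significant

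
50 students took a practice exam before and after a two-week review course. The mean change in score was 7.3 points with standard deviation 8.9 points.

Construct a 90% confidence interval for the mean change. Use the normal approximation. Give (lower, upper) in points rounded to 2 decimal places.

(5.23, 9.37)

Paired design: SE = s_d/√n = 8.9/√50 = 1.2587.
z* = 1.645; margin of error = 1.645 × 1.2587 = 2.0706.
7.3 ± 2.0706 → (5.23, 9.37).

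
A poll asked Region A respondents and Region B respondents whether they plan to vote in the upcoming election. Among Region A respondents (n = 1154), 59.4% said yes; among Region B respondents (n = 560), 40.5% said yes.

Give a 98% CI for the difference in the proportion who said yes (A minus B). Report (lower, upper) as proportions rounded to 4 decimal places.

Each SE is √(p̂(1−p̂)/n): √(0.5940·0.4060/1154) = 0.01446 and √(0.4050·0.5950/560) = 0.02074.
SE(p̂₁ − p̂₂) = √(SE₁² + SE₂²) = √(0.0002090916 + 0.0004301476) = 0.02528, since the two samples are independent.
At 98% confidence z* = 2.326; margin = 2.326 × 0.02528 = 0.05880.
The difference is 0.5940 − 0.4050 = 0.1890, so the interval is 0.1890 ± 0.05880 = (0.1302, 0.2478).

(0.1302, 0.2478)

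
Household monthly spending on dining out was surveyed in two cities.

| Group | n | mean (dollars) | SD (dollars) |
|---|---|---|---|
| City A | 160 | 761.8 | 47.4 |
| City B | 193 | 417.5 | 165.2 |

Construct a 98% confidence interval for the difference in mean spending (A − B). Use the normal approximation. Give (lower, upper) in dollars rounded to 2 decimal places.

Per-group SEs: s₁/√n₁ = 47.4/√160 = 3.7473, s₂/√n₂ = 165.2/√193 = 11.8914.
Unpooled SE of the difference: √(14.04225729 + 141.40539396) = 12.4679.
Margin of error = z* · SE = 2.326 × 12.4679 = 29.0003.
x̄₁ − x̄₂ = 761.8 − 417.5 = 344.3000.
CI: 344.3000 ± 29.0003 = (315.30, 373.30).

(315.30, 373.30)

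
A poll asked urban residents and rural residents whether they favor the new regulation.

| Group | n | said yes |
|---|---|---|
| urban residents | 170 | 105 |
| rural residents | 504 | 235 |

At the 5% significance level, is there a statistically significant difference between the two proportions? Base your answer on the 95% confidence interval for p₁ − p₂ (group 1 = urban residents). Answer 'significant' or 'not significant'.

significant

p̂₁ = 105/170 = 0.6176 and p̂₂ = 235/504 = 0.4663.
SE₁ = √(p̂₁(1−p̂₁)/n₁) = √(0.6176·0.3824/170) = 0.03727; SE₂ = √(0.4663·0.5337/504) = 0.02222.
Independent samples: SE of the difference = √(SE₁² + SE₂²) = √(0.0013890529 + 0.0004937284) = 0.04339.
z* for 95% confidence is 1.960, so the margin of error is 1.960 × 0.04339 = 0.08504.
Point estimate p̂₁ − p̂₂ = 0.6176 − 0.4663 = 0.1513.
0.1513 ± 0.08504 → (0.06626, 0.23634).
The interval (0.06626, 0.23634) does not contain 0, so the difference is significant.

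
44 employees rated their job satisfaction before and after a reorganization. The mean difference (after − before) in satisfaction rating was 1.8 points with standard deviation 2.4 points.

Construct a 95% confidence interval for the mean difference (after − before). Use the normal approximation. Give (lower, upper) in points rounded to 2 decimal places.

Paired design: SE = s_d/√n = 2.4/√44 = 0.3618.
z* = 1.960; margin of error = 1.960 × 0.3618 = 0.7091.
1.8 ± 0.7091 → (1.09, 2.51).

(1.09, 2.51)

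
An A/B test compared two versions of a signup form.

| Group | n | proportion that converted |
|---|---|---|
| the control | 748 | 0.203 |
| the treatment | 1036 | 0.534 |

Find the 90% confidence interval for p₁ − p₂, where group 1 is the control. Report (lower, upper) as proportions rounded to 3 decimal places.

Each SE is √(p̂(1−p̂)/n): √(0.2030·0.7970/748) = 0.01471 and √(0.5340·0.4660/1036) = 0.01550.
SE(p̂₁ − p̂₂) = √(SE₁² + SE₂²) = √(0.0002163841 + 0.00024025) = 0.02137, since the two samples are independent.
At 90% confidence z* = 1.645; margin = 1.645 × 0.02137 = 0.03515.
The difference is 0.2030 − 0.5340 = -0.3310, so the interval is -0.3310 ± 0.03515 = (-0.366, -0.296).

(-0.366, -0.296)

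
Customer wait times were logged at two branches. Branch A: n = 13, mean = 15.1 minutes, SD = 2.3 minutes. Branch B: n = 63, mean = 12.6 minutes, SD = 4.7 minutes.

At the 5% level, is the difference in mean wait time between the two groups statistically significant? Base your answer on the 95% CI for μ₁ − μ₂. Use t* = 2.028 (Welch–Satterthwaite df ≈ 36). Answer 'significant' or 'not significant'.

Per-group SEs: s₁/√n₁ = 2.3/√13 = 0.6379, s₂/√n₂ = 4.7/√63 = 0.5921.
Unpooled SE of the difference: √(0.40691641 + 0.35058241) = 0.8703.
Margin of error = t* · SE = 2.028 × 0.8703 = 1.7650.
x̄₁ − x̄₂ = 15.1 − 12.6 = 2.5000.
CI: 2.5000 ± 1.7650 = (0.7350, 4.2650).
The interval (0.7350, 4.2650) does not contain 0, so the difference is significant.

significant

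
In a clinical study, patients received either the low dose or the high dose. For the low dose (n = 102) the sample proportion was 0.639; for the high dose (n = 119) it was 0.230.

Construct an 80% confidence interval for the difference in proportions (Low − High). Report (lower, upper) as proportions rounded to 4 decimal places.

(0.3305, 0.4875)

Each SE is √(p̂(1−p̂)/n): √(0.6390·0.3610/102) = 0.04756 and √(0.2300·0.7700/119) = 0.03858.
SE(p̂₁ − p̂₂) = √(SE₁² + SE₂²) = √(0.0022619536 + 0.0014884164) = 0.06124, since the two samples are independent.
At 80% confidence z* = 1.282; margin = 1.282 × 0.06124 = 0.07851.
The difference is 0.6390 − 0.2300 = 0.4090, so the interval is 0.4090 ± 0.07851 = (0.3305, 0.4875).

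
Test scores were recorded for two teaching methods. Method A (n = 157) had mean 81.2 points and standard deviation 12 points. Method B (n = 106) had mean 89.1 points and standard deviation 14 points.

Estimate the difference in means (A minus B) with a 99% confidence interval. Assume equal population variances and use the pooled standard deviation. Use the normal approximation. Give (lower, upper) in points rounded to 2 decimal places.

s_p = √[((n₁−1)s₁² + (n₂−1)s₂²)/(n₁+n₂−2)] = √[(156·12² + 105·14²)/261] = 12.8421.
SE = 12.8421·√(1/157 + 1/106) = 1.6144.
With z* = 2.576, margin = 2.576 × 1.6144 = 4.1587.
x̄₁ − x̄₂ = 81.2 − 89.1 = -7.9000; interval -7.9000 ± 4.1587 = (-12.06, -3.74).

(-12.06, -3.74)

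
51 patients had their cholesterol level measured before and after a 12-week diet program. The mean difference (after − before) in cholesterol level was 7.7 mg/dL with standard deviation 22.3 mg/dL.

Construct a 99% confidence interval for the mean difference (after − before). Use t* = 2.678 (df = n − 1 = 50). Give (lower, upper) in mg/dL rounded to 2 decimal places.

(-0.66, 16.06)

This is a matched-pairs design, so SE = s_d/√n = 22.3/√51 = 3.1226.
Margin = 2.678 × 3.1226 = 8.3623; the interval is 7.7 ± 8.3623 = (-0.66, 16.06).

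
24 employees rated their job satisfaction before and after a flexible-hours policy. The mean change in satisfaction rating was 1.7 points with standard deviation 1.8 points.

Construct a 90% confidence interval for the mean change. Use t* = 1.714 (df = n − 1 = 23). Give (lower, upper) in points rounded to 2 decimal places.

Paired design: SE = s_d/√n = 1.8/√24 = 0.3674.
t* = 1.714; margin of error = 1.714 × 0.3674 = 0.6297.
1.7 ± 0.6297 → (1.07, 2.33).

(1.07, 2.33)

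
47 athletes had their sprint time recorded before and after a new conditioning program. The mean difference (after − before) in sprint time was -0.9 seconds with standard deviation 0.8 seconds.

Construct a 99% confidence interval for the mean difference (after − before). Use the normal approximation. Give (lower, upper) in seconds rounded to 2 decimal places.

This is a matched-pairs design, so SE = s_d/√n = 0.8/√47 = 0.1167.
Margin = 2.576 × 0.1167 = 0.3006; the interval is -0.9 ± 0.3006 = (-1.20, -0.60).

(-1.20, -0.60)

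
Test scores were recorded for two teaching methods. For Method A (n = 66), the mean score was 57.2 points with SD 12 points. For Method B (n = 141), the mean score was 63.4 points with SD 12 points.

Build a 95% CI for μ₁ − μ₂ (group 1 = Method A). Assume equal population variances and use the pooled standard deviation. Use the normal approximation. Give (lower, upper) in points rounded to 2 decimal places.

s_p = √[((n₁−1)s₁² + (n₂−1)s₂²)/(n₁+n₂−2)] = √[(65·12² + 140·12²)/205] = 12.0000.
SE = 12.0000·√(1/66 + 1/141) = 1.7897.
With z* = 1.960, margin = 1.960 × 1.7897 = 3.5078.
x̄₁ − x̄₂ = 57.2 − 63.4 = -6.2000; interval -6.2000 ± 3.5078 = (-9.71, -2.69).

(-9.71, -2.69)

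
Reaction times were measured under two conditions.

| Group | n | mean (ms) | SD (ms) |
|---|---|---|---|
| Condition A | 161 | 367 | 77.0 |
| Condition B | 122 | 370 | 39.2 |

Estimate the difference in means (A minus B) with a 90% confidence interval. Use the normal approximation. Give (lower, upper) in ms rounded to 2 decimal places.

Standard errors of each mean: 77.0/√161 = 6.0685 and 39.2/√122 = 3.5490.
SE(x̄₁ − x̄₂) = √(6.0685² + 3.5490²) = 7.0301 for independent samples with unequal variances.
With z* = 1.645, the margin is 1.645 × 7.0301 = 11.5645.
x̄₁ − x̄₂ = 367 − 370 = -3.0000; the interval is -3.0000 ± 11.5645 = (-14.56, 8.56).

(-14.56, 8.56)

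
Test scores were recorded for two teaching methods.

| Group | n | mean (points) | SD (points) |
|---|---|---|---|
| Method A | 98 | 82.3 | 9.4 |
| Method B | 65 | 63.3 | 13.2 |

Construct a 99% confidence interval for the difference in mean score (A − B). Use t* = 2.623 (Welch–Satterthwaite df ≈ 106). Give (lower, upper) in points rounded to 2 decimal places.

(14.04, 23.96)

Standard errors of each mean: 9.4/√98 = 0.9495 and 13.2/√65 = 1.6373.
SE(x̄₁ − x̄₂) = √(0.9495² + 1.6373²) = 1.8927 for independent samples with unequal variances.
With t* = 2.623, the margin is 2.623 × 1.8927 = 4.9646.
x̄₁ − x̄₂ = 82.3 − 63.3 = 19.0000; the interval is 19.0000 ± 4.9646 = (14.04, 23.96).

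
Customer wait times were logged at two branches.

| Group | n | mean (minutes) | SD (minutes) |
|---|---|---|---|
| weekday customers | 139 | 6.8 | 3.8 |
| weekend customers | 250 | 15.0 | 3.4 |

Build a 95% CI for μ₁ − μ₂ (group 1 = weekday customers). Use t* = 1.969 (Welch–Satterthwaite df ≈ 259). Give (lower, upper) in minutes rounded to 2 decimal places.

(-8.96, -7.44)

SE₁ = s₁/√n₁ = 3.8/√139 = 0.3223; SE₂ = 3.4/√250 = 0.2150.
Independent samples, unequal variances: SE_diff = √(SE₁² + SE₂²) = √(0.10387729 + 0.046225) = 0.3874.
t* = 1.969, so margin of error = 1.969 × 0.3874 = 0.7628.
Difference in means = 6.8 − 15.0 = -8.2000.
-8.2000 ± 0.7628 → (-8.96, -7.44).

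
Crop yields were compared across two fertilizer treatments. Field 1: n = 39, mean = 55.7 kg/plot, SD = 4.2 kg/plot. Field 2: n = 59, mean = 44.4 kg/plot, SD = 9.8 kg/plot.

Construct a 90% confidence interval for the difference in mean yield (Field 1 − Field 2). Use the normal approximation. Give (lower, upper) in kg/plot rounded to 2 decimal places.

(8.93, 13.67)

Per-group SEs: s₁/√n₁ = 4.2/√39 = 0.6725, s₂/√n₂ = 9.8/√59 = 1.2759.
Unpooled SE of the difference: √(0.45225625 + 1.62792081) = 1.4423.
Margin of error = z* · SE = 1.645 × 1.4423 = 2.3726.
x̄₁ − x̄₂ = 55.7 − 44.4 = 11.3000.
CI: 11.3000 ± 2.3726 = (8.93, 13.67).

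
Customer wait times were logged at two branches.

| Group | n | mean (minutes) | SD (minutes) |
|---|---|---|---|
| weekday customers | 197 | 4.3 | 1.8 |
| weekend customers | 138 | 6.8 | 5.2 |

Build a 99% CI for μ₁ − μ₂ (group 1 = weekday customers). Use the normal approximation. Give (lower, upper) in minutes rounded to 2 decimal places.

SE₁ = s₁/√n₁ = 1.8/√197 = 0.1282; SE₂ = 5.2/√138 = 0.4427.
Independent samples, unequal variances: SE_diff = √(SE₁² + SE₂²) = √(0.01643524 + 0.19598329) = 0.4609.
z* = 2.576, so margin of error = 2.576 × 0.4609 = 1.1873.
Difference in means = 4.3 − 6.8 = -2.5000.
-2.5000 ± 1.1873 → (-3.69, -1.31).

(-3.69, -1.31)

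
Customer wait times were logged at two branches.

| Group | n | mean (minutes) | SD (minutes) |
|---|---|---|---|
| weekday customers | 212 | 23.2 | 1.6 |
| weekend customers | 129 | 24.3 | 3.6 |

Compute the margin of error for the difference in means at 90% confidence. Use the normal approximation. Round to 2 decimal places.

SE₁ = s₁/√n₁ = 1.6/√212 = 0.1099; SE₂ = 3.6/√129 = 0.3170.
Independent samples, unequal variances: SE_diff = √(SE₁² + SE₂²) = √(0.01207801 + 0.100489) = 0.3355.
z* = 1.645, so margin of error = 1.645 × 0.3355 = 0.5519.

0.55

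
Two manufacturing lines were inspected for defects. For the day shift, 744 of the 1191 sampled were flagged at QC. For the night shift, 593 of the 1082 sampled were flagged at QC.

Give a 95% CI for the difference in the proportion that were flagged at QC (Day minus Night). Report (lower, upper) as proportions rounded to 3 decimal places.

(0.036, 0.117)

p̂₁ = 744/1191 = 0.6247 and p̂₂ = 593/1082 = 0.5481.
SE₁ = √(p̂₁(1−p̂₁)/n₁) = √(0.6247·0.3753/1191) = 0.01403; SE₂ = √(0.5481·0.4519/1082) = 0.01513.
Independent samples: SE of the difference = √(SE₁² + SE₂²) = √(0.0001968409 + 0.0002289169) = 0.02063.
z* for 95% confidence is 1.960, so the margin of error is 1.960 × 0.02063 = 0.04043.
Point estimate p̂₁ − p̂₂ = 0.6247 − 0.5481 = 0.0766.
0.0766 ± 0.04043 → (0.036, 0.117).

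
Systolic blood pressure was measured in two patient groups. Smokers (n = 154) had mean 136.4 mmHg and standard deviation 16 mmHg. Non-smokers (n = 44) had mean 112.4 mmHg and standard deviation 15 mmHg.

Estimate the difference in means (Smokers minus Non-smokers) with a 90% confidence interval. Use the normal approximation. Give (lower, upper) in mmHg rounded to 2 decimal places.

Per-group SEs: s₁/√n₁ = 16/√154 = 1.2893, s₂/√n₂ = 15/√44 = 2.2613.
Unpooled SE of the difference: √(1.66229449 + 5.11347769) = 2.6030.
Margin of error = z* · SE = 1.645 × 2.6030 = 4.2819.
x̄₁ − x̄₂ = 136.4 − 112.4 = 24.0000.
CI: 24.0000 ± 4.2819 = (19.72, 28.28).

(19.72, 28.28)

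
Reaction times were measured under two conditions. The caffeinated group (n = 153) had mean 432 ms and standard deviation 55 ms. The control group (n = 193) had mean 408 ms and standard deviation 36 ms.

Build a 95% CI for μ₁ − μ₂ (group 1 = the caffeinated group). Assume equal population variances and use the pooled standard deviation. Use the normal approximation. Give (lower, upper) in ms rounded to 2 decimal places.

(14.37, 33.63)

s_p = √[((n₁−1)s₁² + (n₂−1)s₂²)/(n₁+n₂−2)] = √[(152·55² + 192·36²)/344] = 45.3870.
SE = 45.3870·√(1/153 + 1/193) = 4.9130.
With z* = 1.960, margin = 1.960 × 4.9130 = 9.6295.
x̄₁ − x̄₂ = 432 − 408 = 24.0000; interval 24.0000 ± 9.6295 = (14.37, 33.63).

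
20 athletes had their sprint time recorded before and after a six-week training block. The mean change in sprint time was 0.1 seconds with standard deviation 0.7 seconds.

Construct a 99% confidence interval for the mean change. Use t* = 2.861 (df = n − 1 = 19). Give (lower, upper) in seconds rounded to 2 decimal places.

(-0.35, 0.55)

Paired design: SE = s_d/√n = 0.7/√20 = 0.1565.
t* = 2.861; margin of error = 2.861 × 0.1565 = 0.4477.
0.1 ± 0.4477 → (-0.35, 0.55).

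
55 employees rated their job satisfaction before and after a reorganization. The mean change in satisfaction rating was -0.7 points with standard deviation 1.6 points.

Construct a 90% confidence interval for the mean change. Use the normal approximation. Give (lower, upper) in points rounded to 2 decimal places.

This is a matched-pairs design, so SE = s_d/√n = 1.6/√55 = 0.2157.
Margin = 1.645 × 0.2157 = 0.3548; the interval is -0.7 ± 0.3548 = (-1.05, -0.35).

(-1.05, -0.35)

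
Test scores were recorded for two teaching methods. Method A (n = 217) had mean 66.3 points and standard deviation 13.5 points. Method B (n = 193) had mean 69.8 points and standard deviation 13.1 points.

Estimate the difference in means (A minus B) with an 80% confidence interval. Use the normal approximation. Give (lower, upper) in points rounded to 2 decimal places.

(-5.19, -1.81)

SE₁ = s₁/√n₁ = 13.5/√217 = 0.9164; SE₂ = 13.1/√193 = 0.9430.
Independent samples, unequal variances: SE_diff = √(SE₁² + SE₂²) = √(0.83978896 + 0.889249) = 1.3149.
z* = 1.282, so margin of error = 1.282 × 1.3149 = 1.6857.
Difference in means = 66.3 − 69.8 = -3.5000.
-3.5000 ± 1.6857 → (-5.19, -1.81).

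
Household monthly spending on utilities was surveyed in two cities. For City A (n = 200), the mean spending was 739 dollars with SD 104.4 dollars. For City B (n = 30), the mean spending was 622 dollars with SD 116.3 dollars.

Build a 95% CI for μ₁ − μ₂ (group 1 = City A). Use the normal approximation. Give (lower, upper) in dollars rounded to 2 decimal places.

SE₁ = s₁/√n₁ = 104.4/√200 = 7.3822; SE₂ = 116.3/√30 = 21.2334.
Independent samples, unequal variances: SE_diff = √(SE₁² + SE₂²) = √(54.49687684 + 450.85727556) = 22.4801.
z* = 1.960, so margin of error = 1.960 × 22.4801 = 44.0610.
Difference in means = 739 − 622 = 117.0000.
117.0000 ± 44.0610 → (72.94, 161.06).

(72.94, 161.06)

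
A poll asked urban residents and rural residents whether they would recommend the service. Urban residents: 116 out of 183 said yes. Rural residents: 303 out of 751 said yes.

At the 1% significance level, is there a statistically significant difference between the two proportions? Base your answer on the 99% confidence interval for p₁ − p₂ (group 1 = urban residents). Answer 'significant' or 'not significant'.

significant

Sample proportions: 116/183 = 0.6339, 303/751 = 0.4035.
Each SE is √(p̂(1−p̂)/n): √(0.6339·0.3661/183) = 0.03561 and √(0.4035·0.5965/751) = 0.01790.
SE(p̂₁ − p̂₂) = √(SE₁² + SE₂²) = √(0.0012680721 + 0.00032041) = 0.03986, since the two samples are independent.
At 99% confidence z* = 2.576; margin = 2.576 × 0.03986 = 0.10268.
The difference is 0.6339 − 0.4035 = 0.2304, so the interval is 0.2304 ± 0.10268 = (0.12772, 0.33308).
The interval (0.12772, 0.33308) does not contain 0, so the difference is significant.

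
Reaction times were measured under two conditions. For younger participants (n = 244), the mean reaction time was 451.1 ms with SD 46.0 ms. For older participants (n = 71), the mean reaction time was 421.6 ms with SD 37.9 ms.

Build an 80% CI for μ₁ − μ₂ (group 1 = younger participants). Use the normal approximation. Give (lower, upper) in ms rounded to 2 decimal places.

(22.61, 36.39)

Per-group SEs: s₁/√n₁ = 46.0/√244 = 2.9448, s₂/√n₂ = 37.9/√71 = 4.4979.
Unpooled SE of the difference: √(8.67184704 + 20.23110441) = 5.3761.
Margin of error = z* · SE = 1.282 × 5.3761 = 6.8922.
x̄₁ − x̄₂ = 451.1 − 421.6 = 29.5000.
CI: 29.5000 ± 6.8922 = (22.61, 36.39).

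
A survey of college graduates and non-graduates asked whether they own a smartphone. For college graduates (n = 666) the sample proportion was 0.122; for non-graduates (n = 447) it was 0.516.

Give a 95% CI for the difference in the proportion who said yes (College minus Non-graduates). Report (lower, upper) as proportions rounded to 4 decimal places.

(-0.4466, -0.3414)

The two standard errors are √(0.1220×0.8780/666) = 0.01268 and √(0.5160×0.4840/447) = 0.02364.
Because the samples are independent, SE_diff = √(0.01268² + 0.02364²) = 0.02683.
Using z* = 1.960 for 95%, ME = 1.960 × 0.02683 = 0.05259.
p̂₁ − p̂₂ = -0.3940; interval -0.3940 ± 0.05259 gives (-0.4466, -0.3414).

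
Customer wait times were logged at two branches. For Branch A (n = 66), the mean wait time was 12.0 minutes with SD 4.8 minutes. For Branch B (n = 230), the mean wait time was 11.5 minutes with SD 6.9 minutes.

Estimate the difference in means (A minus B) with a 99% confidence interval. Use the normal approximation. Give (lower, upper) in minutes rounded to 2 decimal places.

(-1.42, 2.42)

Per-group SEs: s₁/√n₁ = 4.8/√66 = 0.5908, s₂/√n₂ = 6.9/√230 = 0.4550.
Unpooled SE of the difference: √(0.34904464 + 0.207025) = 0.7457.
Margin of error = z* · SE = 2.576 × 0.7457 = 1.9209.
x̄₁ − x̄₂ = 12.0 − 11.5 = 0.5000.
CI: 0.5000 ± 1.9209 = (-1.42, 2.42).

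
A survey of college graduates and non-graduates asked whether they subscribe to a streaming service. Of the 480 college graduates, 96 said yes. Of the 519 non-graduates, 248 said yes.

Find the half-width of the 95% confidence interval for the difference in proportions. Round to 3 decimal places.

Sample proportions: 96/480 = 0.2000, 248/519 = 0.4778.
Each SE is √(p̂(1−p̂)/n): √(0.2000·0.8000/480) = 0.01826 and √(0.4778·0.5222/519) = 0.02193.
SE(p̂₁ − p̂₂) = √(SE₁² + SE₂²) = √(0.0003334276 + 0.0004809249) = 0.02854, since the two samples are independent.
At 95% confidence z* = 1.960; margin = 1.960 × 0.02854 = 0.05594.

0.056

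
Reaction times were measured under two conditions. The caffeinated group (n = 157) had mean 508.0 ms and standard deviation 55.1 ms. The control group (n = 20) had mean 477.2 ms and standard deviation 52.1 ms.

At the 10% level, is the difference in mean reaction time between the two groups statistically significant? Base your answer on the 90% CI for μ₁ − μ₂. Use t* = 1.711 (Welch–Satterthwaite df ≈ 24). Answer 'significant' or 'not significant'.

significant

Per-group SEs: s₁/√n₁ = 55.1/√157 = 4.3975, s₂/√n₂ = 52.1/√20 = 11.6499.
Unpooled SE of the difference: √(19.33800625 + 135.72017001) = 12.4522.
Margin of error = t* · SE = 1.711 × 12.4522 = 21.3057.
x̄₁ − x̄₂ = 508.0 − 477.2 = 30.8000.
CI: 30.8000 ± 21.3057 = (9.4943, 52.1057).
The interval (9.4943, 52.1057) does not contain 0, so the difference is significant.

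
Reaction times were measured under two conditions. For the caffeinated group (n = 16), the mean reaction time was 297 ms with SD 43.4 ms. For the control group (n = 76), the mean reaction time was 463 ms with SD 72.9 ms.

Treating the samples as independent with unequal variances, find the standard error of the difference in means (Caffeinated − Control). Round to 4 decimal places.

13.6985

Standard errors of each mean: 43.4/√16 = 10.8500 and 72.9/√76 = 8.3622.
SE(x̄₁ − x̄₂) = √(10.8500² + 8.3622²) = 13.6985 for independent samples with unequal variances.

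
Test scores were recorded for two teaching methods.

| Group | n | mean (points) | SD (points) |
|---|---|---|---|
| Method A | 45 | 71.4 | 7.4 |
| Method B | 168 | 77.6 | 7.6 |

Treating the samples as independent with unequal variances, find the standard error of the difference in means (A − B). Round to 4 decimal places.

Per-group SEs: s₁/√n₁ = 7.4/√45 = 1.1031, s₂/√n₂ = 7.6/√168 = 0.5864.
Unpooled SE of the difference: √(1.21682961 + 0.34386496) = 1.2493.

1.2493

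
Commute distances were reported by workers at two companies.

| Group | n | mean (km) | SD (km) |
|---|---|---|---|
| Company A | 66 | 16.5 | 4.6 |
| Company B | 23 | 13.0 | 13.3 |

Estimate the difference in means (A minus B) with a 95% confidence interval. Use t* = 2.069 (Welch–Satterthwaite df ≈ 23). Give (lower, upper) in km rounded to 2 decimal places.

(-2.36, 9.36)

SE₁ = s₁/√n₁ = 4.6/√66 = 0.5662; SE₂ = 13.3/√23 = 2.7732.
Independent samples, unequal variances: SE_diff = √(SE₁² + SE₂²) = √(0.32058244 + 7.69063824) = 2.8304.
t* = 2.069, so margin of error = 2.069 × 2.8304 = 5.8561.
Difference in means = 16.5 − 13.0 = 3.5000.
3.5000 ± 5.8561 → (-2.36, 9.36).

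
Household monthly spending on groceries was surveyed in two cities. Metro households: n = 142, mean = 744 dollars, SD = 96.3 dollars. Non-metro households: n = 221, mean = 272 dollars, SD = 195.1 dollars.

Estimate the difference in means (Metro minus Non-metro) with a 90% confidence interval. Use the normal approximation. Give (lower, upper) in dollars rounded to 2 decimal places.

(446.65, 497.35)

Standard errors of each mean: 96.3/√142 = 8.0813 and 195.1/√221 = 13.1238.
SE(x̄₁ − x̄₂) = √(8.0813² + 13.1238²) = 15.4124 for independent samples with unequal variances.
With z* = 1.645, the margin is 1.645 × 15.4124 = 25.3534.
x̄₁ − x̄₂ = 744 − 272 = 472.0000; the interval is 472.0000 ± 25.3534 = (446.65, 497.35).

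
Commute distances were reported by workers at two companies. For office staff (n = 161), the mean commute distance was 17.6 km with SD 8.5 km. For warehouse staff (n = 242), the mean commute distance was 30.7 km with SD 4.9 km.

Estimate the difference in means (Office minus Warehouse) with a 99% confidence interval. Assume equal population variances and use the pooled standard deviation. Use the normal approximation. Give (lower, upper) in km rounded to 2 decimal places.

Pooled variance s_p² = [160·8.5² + 241·4.9²] / (161+242−2) = 43.2579, so s_p = 6.5771.
SE_diff = s_p·√(1/n₁ + 1/n₂) = 6.5771·√(1/161 + 1/242) = 0.6689.
z* = 2.576; margin = 2.576 × 0.6689 = 1.7231.
Difference = 17.6 − 30.7 = -13.1000.
-13.1000 ± 1.7231 → (-14.82, -11.38).

(-14.82, -11.38)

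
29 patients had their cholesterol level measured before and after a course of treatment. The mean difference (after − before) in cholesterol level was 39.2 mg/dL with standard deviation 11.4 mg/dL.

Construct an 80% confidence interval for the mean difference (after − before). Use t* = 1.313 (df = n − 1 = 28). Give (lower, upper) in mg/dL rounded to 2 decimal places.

(36.42, 41.98)

Paired design: SE = s_d/√n = 11.4/√29 = 2.1169.
t* = 1.313; margin of error = 1.313 × 2.1169 = 2.7795.
39.2 ± 2.7795 → (36.42, 41.98).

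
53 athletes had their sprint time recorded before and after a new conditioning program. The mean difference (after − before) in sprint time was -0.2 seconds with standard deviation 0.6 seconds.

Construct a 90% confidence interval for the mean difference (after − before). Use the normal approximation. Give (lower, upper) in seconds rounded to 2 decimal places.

(-0.34, -0.06)

Paired design: SE = s_d/√n = 0.6/√53 = 0.0824.
z* = 1.645; margin of error = 1.645 × 0.0824 = 0.1355.
-0.2 ± 0.1355 → (-0.34, -0.06).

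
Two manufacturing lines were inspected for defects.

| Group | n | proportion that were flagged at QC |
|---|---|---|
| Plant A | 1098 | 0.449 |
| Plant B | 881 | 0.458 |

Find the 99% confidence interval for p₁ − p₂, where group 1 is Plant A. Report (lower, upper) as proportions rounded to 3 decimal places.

SE₁ = √(p̂₁(1−p̂₁)/n₁) = √(0.4490·0.5510/1098) = 0.01501; SE₂ = √(0.4580·0.5420/881) = 0.01679.
Independent samples: SE of the difference = √(SE₁² + SE₂²) = √(0.0002253001 + 0.0002819041) = 0.02252.
z* for 99% confidence is 2.576, so the margin of error is 2.576 × 0.02252 = 0.05801.
Point estimate p̂₁ − p̂₂ = 0.4490 − 0.4580 = -0.0090.
-0.0090 ± 0.05801 → (-0.067, 0.049).

(-0.067, 0.049)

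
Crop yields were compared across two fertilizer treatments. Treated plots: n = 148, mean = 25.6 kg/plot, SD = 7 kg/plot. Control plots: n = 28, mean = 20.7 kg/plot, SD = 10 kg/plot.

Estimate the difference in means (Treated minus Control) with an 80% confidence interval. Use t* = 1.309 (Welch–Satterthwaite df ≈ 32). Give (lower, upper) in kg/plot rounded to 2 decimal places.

(2.31, 7.49)

SE₁ = s₁/√n₁ = 7/√148 = 0.5754; SE₂ = 10/√28 = 1.8898.
Independent samples, unequal variances: SE_diff = √(SE₁² + SE₂²) = √(0.33108516 + 3.57134404) = 1.9755.
t* = 1.309, so margin of error = 1.309 × 1.9755 = 2.5859.
Difference in means = 25.6 − 20.7 = 4.9000.
4.9000 ± 2.5859 → (2.31, 7.49).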